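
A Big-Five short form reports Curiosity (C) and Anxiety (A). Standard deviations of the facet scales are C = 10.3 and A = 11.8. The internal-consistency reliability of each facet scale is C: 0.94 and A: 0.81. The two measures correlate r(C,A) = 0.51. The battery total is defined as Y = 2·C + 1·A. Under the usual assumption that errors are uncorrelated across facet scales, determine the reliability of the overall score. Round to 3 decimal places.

Var(Y) = 2²·10.3² + 11.8² + 2·[2·10.3·11.8·0.51] = 563.6 + 247.942 = 811.542.
Under uncorrelated errors the observed covariances equal the true-score covariances, so only the own-variance terms attenuate.
True-score variance = [2²·10.3²·0.94 + 11.8²·0.81] + 247.942 = 511.683 + 247.942 = 759.624.
Reliability = 759.624 / 811.542 = 0.936.

0.936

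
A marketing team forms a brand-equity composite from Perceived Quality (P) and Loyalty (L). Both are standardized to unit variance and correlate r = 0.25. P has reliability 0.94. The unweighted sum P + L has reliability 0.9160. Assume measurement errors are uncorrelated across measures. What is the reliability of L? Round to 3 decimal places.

0.850

Var(P+L) = 2 + 2·0.25 = 2.500.
True-score variance = ρ_P + ρ_L + 2·0.25, so 0.9160 = (0.94 + ρ_L + 0.50) / 2.500.
ρ_L = 0.9160·2.500 − 0.94 − 0.50 = 0.850.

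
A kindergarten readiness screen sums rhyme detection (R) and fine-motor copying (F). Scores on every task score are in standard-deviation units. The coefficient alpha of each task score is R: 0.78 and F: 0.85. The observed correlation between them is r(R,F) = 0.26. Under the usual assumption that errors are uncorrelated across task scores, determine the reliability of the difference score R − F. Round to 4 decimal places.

Var(R−F) = 1 + 1 − 2·0.26 = 2 − 0.52 = 1.48.
With uncorrelated errors the cross-covariances are all true-score covariance, so they carry over unchanged; only the diagonal terms shrink to ρᵢσᵢ².
True-score variance = [0.78 + 0.85] − 0.52 = 1.63 − 0.52 = 1.11.
Reliability = 1.11 / 1.48 = 0.7500.

0.7500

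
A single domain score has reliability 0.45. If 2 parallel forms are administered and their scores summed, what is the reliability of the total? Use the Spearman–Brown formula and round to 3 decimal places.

ρ_k = kρ / (1 + (k−1)ρ) = 2·0.45 / (1 + 1·0.45) = 0.900 / 1.450 = 0.621.

0.621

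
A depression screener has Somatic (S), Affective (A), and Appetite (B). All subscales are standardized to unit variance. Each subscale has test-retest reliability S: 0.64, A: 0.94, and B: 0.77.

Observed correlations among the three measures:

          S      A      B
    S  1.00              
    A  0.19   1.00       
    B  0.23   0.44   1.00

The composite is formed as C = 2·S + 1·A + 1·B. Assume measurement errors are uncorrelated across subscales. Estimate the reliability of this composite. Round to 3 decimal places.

0.798

Var(C) = 2² + 1 + 1 + 2·[2·0.19 + 2·0.23 + 0.44] = 6 + 2.56 = 8.56.
With uncorrelated errors the cross-covariances are all true-score covariance, so they carry over unchanged; only the diagonal terms shrink to ρᵢσᵢ².
True-score variance = [2²·0.64 + 0.94 + 0.77] + 2.56 = 4.27 + 2.56 = 6.83.
Reliability = 6.83 / 8.56 = 0.798.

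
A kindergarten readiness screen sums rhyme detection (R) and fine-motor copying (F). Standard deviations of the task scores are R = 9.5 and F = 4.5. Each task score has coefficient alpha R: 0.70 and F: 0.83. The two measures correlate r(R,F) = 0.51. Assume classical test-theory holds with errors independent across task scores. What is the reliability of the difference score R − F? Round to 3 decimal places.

0.544

Var(R−F) = 9.5² + 4.5² − 2·9.5·4.5·0.51 = 110.5 − 43.605 = 66.895.
Because errors are independent across components, Cov(Tᵢ,Tⱼ) = Cov(Xᵢ,Xⱼ); the off-diagonal part of the true-score variance is the same as above.
True-score variance = [9.5²·0.70 + 4.5²·0.83] − 43.605 = 79.9825 − 43.605 = 36.3775.
Reliability = 36.3775 / 66.895 = 0.544.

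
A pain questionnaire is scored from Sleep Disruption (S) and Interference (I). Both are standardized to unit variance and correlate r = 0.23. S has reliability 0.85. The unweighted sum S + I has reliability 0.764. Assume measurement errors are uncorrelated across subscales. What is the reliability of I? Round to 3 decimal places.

Var(S+I) = 2 + 2·0.23 = 2.460.
True-score variance = ρ_S + ρ_I + 2·0.23, so 0.764 = (0.85 + ρ_I + 0.46) / 2.460.
ρ_I = 0.764·2.460 − 0.85 − 0.46 = 0.569.

0.569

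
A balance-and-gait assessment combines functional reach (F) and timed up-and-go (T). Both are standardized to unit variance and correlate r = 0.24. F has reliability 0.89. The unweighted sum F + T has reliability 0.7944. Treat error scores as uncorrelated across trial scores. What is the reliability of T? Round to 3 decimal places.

0.600

Var(F+T) = 2 + 2·0.24 = 2.480.
True-score variance = ρ_F + ρ_T + 2·0.24, so 0.7944 = (0.89 + ρ_T + 0.48) / 2.480.
ρ_T = 0.7944·2.480 − 0.89 − 0.48 = 0.600.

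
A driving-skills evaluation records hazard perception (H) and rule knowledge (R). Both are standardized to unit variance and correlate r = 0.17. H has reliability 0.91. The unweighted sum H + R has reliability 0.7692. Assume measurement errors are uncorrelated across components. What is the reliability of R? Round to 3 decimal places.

0.550

Var(H+R) = 2 + 2·0.17 = 2.340.
True-score variance = ρ_H + ρ_R + 2·0.17, so 0.7692 = (0.91 + ρ_R + 0.34) / 2.340.
ρ_R = 0.7692·2.340 − 0.91 − 0.34 = 0.550.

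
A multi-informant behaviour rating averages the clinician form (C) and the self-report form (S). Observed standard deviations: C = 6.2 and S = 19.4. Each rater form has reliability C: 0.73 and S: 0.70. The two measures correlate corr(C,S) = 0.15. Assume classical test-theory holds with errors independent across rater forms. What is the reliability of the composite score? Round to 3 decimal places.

0.727

Var(C+S) = 6.2² + 19.4² + 2·[6.2·19.4·0.15] = 414.8 + 36.084 = 450.884.
With uncorrelated errors the cross-covariances are all true-score covariance, so they carry over unchanged; only the diagonal terms shrink to ρᵢσᵢ².
True-score variance = [6.2²·0.73 + 19.4²·0.70] + 36.084 = 291.513 + 36.084 = 327.597.
Reliability = 327.597 / 450.884 = 0.727.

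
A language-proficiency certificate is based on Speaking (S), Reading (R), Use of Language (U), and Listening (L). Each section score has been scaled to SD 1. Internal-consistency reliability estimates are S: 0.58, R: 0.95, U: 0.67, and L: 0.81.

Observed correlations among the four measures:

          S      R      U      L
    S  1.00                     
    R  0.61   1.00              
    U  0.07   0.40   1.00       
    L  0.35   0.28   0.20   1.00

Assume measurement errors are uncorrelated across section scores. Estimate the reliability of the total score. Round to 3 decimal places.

Var(S+R+U+L) = 4 + 2·[0.61 + 0.07 + 0.35 + 0.40 + 0.28 + 0.20] = 4 + 3.82 = 7.82.
Because errors are independent across components, Cov(Tᵢ,Tⱼ) = Cov(Xᵢ,Xⱼ); the off-diagonal part of the true-score variance is the same as above.
True-score variance = [0.58 + 0.95 + 0.67 + 0.81] + 3.82 = 3.01 + 3.82 = 6.83.
Reliability = 6.83 / 7.82 = 0.873.

0.873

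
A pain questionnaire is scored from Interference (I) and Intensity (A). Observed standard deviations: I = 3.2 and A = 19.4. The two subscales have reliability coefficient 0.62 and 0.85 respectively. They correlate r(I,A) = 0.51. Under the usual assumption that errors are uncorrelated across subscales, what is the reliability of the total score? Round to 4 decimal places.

0.8659

Var(I+A) = 3.2² + 19.4² + 2·[3.2·19.4·0.51] = 386.6 + 63.3216 = 449.922.
With uncorrelated errors the cross-covariances are all true-score covariance, so they carry over unchanged; only the diagonal terms shrink to ρᵢσᵢ².
True-score variance = [3.2²·0.62 + 19.4²·0.85] + 63.3216 = 326.255 + 63.3216 = 389.576.
Reliability = 389.576 / 449.922 = 0.8659.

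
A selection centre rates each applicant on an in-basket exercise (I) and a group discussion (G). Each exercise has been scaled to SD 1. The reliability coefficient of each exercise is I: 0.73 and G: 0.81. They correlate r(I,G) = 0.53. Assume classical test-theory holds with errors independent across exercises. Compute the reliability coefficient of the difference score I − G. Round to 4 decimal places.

0.5106

Var(I−G) = 1 + 1 − 2·0.53 = 2 − 1.06 = 0.94.
Because errors are independent across components, Cov(Tᵢ,Tⱼ) = Cov(Xᵢ,Xⱼ); the off-diagonal part of the true-score variance is the same as above.
True-score variance = [0.73 + 0.81] − 1.06 = 1.54 − 1.06 = 0.48.
Reliability = 0.48 / 0.94 = 0.5106.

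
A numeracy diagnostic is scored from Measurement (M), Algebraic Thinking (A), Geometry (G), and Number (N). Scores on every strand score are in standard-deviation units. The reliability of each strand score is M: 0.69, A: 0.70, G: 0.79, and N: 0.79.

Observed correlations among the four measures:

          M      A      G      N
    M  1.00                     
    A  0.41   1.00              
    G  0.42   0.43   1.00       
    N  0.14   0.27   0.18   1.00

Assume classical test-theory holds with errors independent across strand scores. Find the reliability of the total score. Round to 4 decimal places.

Var(M+A+G+N) = 4 + 2·[0.41 + 0.42 + 0.14 + 0.43 + 0.27 + 0.18] = 4 + 3.7 = 7.7.
Because errors are independent across components, Cov(Tᵢ,Tⱼ) = Cov(Xᵢ,Xⱼ); the off-diagonal part of the true-score variance is the same as above.
True-score variance = [0.69 + 0.70 + 0.79 + 0.79] + 3.7 = 2.97 + 3.7 = 6.67.
Reliability = 6.67 / 7.7 = 0.8662.

0.8662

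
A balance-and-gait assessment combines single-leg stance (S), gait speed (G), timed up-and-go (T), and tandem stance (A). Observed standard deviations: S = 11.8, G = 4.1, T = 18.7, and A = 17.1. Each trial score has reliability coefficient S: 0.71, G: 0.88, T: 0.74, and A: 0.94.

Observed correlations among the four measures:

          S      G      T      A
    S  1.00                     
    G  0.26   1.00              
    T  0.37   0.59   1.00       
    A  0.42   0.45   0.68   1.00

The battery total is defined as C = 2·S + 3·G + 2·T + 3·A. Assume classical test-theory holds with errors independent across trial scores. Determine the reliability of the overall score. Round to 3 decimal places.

0.932

Var(C) = 2²·11.8² + 3²·4.1² + 2²·18.7² + 3²·17.1² + 2·[6·11.8·4.1·0.26 + 4·11.8·18.7·0.37 + 6·11.8·17.1·0.42 + 6·4.1·18.7·0.59 + 9·4.1·17.1·0.45 + 6·18.7·17.1·0.68] = 4738.7 + 5541.11 = 10279.8.
Under uncorrelated errors the observed covariances equal the true-score covariances, so only the own-variance terms attenuate.
True-score variance = [2²·11.8²·0.71 + 3²·4.1²·0.88 + 2²·18.7²·0.74 + 3²·17.1²·0.94] + 5541.11 = 4037.45 + 5541.11 = 9578.56.
Reliability = 9578.56 / 10279.8 = 0.932.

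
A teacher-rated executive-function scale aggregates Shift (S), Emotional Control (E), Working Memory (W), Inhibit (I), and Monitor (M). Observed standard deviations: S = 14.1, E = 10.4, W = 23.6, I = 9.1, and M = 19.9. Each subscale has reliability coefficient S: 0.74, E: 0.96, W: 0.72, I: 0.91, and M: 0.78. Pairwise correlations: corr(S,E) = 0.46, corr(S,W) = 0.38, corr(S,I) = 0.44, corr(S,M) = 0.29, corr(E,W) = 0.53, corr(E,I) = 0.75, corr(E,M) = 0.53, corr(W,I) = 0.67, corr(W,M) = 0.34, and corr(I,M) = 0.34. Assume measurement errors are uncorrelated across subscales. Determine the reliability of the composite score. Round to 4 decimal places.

0.9087

Var(S+E+W+I+M) = 14.1² + 10.4² + 23.6² + 9.1² + 19.9² + 2·[14.1·10.4·0.46 + 14.1·23.6·0.38 + 14.1·9.1·0.44 + 14.1·19.9·0.29 + 10.4·23.6·0.53 + 10.4·9.1·0.75 + 10.4·19.9·0.53 + 23.6·9.1·0.67 + 23.6·19.9·0.34 + 9.1·19.9·0.34] = 1342.75 + 2015.24 = 3357.99.
With uncorrelated errors the cross-covariances are all true-score covariance, so they carry over unchanged; only the diagonal terms shrink to ρᵢσᵢ².
True-score variance = [14.1²·0.74 + 10.4²·0.96 + 23.6²·0.72 + 9.1²·0.91 + 19.9²·0.78] + 2015.24 = 1036.21 + 2015.24 = 3051.45.
Reliability = 3051.45 / 3357.99 = 0.9087.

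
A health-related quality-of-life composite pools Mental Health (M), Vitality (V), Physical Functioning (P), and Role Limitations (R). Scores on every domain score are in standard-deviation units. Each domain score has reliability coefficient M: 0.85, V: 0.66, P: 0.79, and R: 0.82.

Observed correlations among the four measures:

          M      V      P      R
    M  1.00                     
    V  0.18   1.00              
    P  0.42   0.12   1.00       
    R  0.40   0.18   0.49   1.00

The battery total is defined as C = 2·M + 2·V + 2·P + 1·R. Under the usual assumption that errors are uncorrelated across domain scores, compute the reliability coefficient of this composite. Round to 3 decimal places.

Var(C) = 2² + 2² + 2² + 1 + 2·[4·0.18 + 4·0.42 + 2·0.40 + 4·0.12 + 2·0.18 + 2·0.49] = 13 + 10.04 = 23.04.
With uncorrelated errors the cross-covariances are all true-score covariance, so they carry over unchanged; only the diagonal terms shrink to ρᵢσᵢ².
True-score variance = [2²·0.85 + 2²·0.66 + 2²·0.79 + 0.82] + 10.04 = 10.02 + 10.04 = 20.06.
Reliability = 20.06 / 23.04 = 0.871.

0.871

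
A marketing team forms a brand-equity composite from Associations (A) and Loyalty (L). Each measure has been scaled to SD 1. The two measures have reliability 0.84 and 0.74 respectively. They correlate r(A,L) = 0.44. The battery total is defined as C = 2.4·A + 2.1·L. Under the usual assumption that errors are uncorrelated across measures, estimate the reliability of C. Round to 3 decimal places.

Var(C) = 2.4² + 2.1² + 2·[5.04·0.44] = 10.17 + 4.4352 = 14.6052.
Under uncorrelated errors the observed covariances equal the true-score covariances, so only the own-variance terms attenuate.
True-score variance = [2.4²·0.84 + 2.1²·0.74] + 4.4352 = 8.1018 + 4.4352 = 12.537.
Reliability = 12.537 / 14.6052 = 0.858.

0.858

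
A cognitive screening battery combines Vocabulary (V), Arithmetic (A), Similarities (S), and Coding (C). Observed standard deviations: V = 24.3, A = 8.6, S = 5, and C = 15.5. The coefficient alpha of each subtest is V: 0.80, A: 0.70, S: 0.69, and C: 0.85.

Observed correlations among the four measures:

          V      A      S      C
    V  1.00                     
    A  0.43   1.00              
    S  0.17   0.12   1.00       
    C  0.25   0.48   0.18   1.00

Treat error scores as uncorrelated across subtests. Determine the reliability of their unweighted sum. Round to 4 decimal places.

Var(V+A+S+C) = 24.3² + 8.6² + 5² + 15.5² + 2·[24.3·8.6·0.43 + 24.3·5·0.17 + 24.3·15.5·0.25 + 8.6·5·0.12 + 8.6·15.5·0.48 + 5·15.5·0.18] = 929.7 + 575.546 = 1505.25.
Because errors are independent across components, Cov(Tᵢ,Tⱼ) = Cov(Xᵢ,Xⱼ); the off-diagonal part of the true-score variance is the same as above.
True-score variance = [24.3²·0.80 + 8.6²·0.70 + 5²·0.69 + 15.5²·0.85] + 575.546 = 745.627 + 575.546 = 1321.17.
Reliability = 1321.17 / 1505.25 = 0.8777.

0.8777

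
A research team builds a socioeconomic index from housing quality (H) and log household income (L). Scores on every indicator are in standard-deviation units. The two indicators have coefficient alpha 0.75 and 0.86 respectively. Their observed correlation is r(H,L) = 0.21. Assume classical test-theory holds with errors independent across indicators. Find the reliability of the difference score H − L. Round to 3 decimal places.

0.753

Var(H−L) = 1 + 1 − 2·0.21 = 2 − 0.42 = 1.58.
Because errors are independent across components, Cov(Tᵢ,Tⱼ) = Cov(Xᵢ,Xⱼ); the off-diagonal part of the true-score variance is the same as above.
True-score variance = [0.75 + 0.86] − 0.42 = 1.61 − 0.42 = 1.19.
Reliability = 1.19 / 1.58 = 0.753.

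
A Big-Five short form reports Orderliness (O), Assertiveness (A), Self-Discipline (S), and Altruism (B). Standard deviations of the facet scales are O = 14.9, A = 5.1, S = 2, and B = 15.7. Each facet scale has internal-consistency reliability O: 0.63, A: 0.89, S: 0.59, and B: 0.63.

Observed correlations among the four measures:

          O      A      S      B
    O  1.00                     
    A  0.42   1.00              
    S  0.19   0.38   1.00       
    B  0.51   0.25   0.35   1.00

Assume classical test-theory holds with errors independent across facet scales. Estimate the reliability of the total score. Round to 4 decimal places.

Var(O+A+S+B) = 14.9² + 5.1² + 2² + 15.7² + 2·[14.9·5.1·0.42 + 14.9·2·0.19 + 14.9·15.7·0.51 + 5.1·2·0.38 + 5.1·15.7·0.25 + 2·15.7·0.35] = 498.51 + 383.531 = 882.041.
Under uncorrelated errors the observed covariances equal the true-score covariances, so only the own-variance terms attenuate.
True-score variance = [14.9²·0.63 + 5.1²·0.89 + 2²·0.59 + 15.7²·0.63] + 383.531 = 320.664 + 383.531 = 704.195.
Reliability = 704.195 / 882.041 = 0.7984.

0.7984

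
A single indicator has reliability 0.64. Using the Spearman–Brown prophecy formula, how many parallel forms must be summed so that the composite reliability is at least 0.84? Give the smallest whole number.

3

k ≥ ρ*(1−ρ₁)/(ρ₁(1−ρ*)) = 0.84·0.36 / (0.64·0.16) = 2.953.
Smallest integer k = 3.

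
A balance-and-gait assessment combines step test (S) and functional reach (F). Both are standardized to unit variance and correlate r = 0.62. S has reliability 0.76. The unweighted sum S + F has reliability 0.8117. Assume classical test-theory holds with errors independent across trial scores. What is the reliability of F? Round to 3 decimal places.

0.630

Var(S+F) = 2 + 2·0.62 = 3.240.
True-score variance = ρ_S + ρ_F + 2·0.62, so 0.8117 = (0.76 + ρ_F + 1.24) / 3.240.
ρ_F = 0.8117·3.240 − 0.76 − 1.24 = 0.630.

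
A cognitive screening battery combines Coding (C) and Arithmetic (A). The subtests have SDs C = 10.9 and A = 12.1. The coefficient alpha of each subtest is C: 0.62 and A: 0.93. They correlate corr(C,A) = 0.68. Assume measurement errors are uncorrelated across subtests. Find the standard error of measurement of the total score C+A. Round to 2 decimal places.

7.44

Var(total) = 265.22 + 179.37 = 444.59.
True-score variance = 209.824 + 179.37 = 389.194, so reliability = 0.8754.
Error variance = 444.59 − 389.194 = 55.3965; SEM = √55.3965 = 7.44.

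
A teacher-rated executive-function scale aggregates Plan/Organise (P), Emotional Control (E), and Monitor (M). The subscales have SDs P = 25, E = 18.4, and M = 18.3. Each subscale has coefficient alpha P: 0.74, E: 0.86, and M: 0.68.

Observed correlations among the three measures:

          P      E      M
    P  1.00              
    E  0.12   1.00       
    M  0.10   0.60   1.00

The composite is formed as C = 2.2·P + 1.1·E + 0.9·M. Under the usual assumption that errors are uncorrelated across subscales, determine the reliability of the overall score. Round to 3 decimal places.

Var(C) = 2.2²·25² + 1.1²·18.4² + 0.9²·18.3² + 2·[2.42·25·18.4·0.12 + 1.98·25·18.3·0.10 + 0.99·18.4·18.3·0.60] = 3705.92 + 848.361 = 4554.28.
Because errors are independent across components, Cov(Tᵢ,Tⱼ) = Cov(Xᵢ,Xⱼ); the off-diagonal part of the true-score variance is the same as above.
True-score variance = [2.2²·25²·0.74 + 1.1²·18.4²·0.86 + 0.9²·18.3²·0.68] + 848.361 = 2775.26 + 848.361 = 3623.62.
Reliability = 3623.62 / 4554.28 = 0.796.

0.796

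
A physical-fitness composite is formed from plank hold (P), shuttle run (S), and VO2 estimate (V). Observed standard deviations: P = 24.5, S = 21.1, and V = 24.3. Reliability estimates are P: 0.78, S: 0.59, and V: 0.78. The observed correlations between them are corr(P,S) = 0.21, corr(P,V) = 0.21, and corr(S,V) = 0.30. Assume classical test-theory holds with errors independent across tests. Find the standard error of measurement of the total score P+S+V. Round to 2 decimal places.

21.08

Var(total) = 1635.95 + 774.804 = 2410.75.
True-score variance = 1191.45 + 774.804 = 1966.26, so reliability = 0.8156.
Error variance = 2410.75 − 1966.26 = 444.499; SEM = √444.499 = 21.08.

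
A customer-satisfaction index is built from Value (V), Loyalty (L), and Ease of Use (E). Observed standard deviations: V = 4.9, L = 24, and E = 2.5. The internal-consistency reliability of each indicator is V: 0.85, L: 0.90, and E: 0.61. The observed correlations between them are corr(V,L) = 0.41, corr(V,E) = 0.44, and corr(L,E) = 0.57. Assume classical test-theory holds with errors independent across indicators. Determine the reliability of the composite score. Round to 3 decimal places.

Var(V+L+E) = 4.9² + 24² + 2.5² + 2·[4.9·24·0.41 + 4.9·2.5·0.44 + 24·2.5·0.57] = 606.26 + 175.612 = 781.872.
Because errors are independent across components, Cov(Tᵢ,Tⱼ) = Cov(Xᵢ,Xⱼ); the off-diagonal part of the true-score variance is the same as above.
True-score variance = [4.9²·0.85 + 24²·0.90 + 2.5²·0.61] + 175.612 = 542.621 + 175.612 = 718.233.
Reliability = 718.233 / 781.872 = 0.919.

0.919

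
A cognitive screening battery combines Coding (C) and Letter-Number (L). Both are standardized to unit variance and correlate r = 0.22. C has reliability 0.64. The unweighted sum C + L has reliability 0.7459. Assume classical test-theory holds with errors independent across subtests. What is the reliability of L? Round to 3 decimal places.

0.740

Var(C+L) = 2 + 2·0.22 = 2.440.
True-score variance = ρ_C + ρ_L + 2·0.22, so 0.7459 = (0.64 + ρ_L + 0.44) / 2.440.
ρ_L = 0.7459·2.440 − 0.64 − 0.44 = 0.740.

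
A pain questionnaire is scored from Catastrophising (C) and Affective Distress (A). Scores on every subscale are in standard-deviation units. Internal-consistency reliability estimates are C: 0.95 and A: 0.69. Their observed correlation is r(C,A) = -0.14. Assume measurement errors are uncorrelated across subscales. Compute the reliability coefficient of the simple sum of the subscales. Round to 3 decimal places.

0.791

Var(C+A) = 2 + 2·[(-0.14)] = 2 − 0.28 = 1.72.
With uncorrelated errors the cross-covariances are all true-score covariance, so they carry over unchanged; only the diagonal terms shrink to ρᵢσᵢ².
True-score variance = [0.95 + 0.69] − 0.28 = 1.64 − 0.28 = 1.36.
Reliability = 1.36 / 1.72 = 0.791.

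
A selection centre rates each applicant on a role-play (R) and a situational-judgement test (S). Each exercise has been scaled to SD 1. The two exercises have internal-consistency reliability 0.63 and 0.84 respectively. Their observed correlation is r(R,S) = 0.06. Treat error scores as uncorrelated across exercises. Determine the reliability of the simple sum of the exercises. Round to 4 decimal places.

0.7500

Var(R+S) = 2 + 2·[0.06] = 2 + 0.12 = 2.12.
Because errors are independent across components, Cov(Tᵢ,Tⱼ) = Cov(Xᵢ,Xⱼ); the off-diagonal part of the true-score variance is the same as above.
True-score variance = [0.63 + 0.84] + 0.12 = 1.47 + 0.12 = 1.59.
Reliability = 1.59 / 2.12 = 0.7500.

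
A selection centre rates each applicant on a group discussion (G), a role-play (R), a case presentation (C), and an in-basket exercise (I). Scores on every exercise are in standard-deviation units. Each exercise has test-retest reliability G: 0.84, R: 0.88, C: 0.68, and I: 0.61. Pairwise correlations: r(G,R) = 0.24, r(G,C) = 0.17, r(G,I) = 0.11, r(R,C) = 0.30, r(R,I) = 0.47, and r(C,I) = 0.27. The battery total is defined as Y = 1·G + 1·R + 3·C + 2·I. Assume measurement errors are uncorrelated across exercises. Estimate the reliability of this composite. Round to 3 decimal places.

0.802

Var(Y) = 1 + 1 + 3² + 2² + 2·[0.24 + 3·0.17 + 2·0.11 + 3·0.30 + 2·0.47 + 6·0.27] = 15 + 8.86 = 23.86.
Under uncorrelated errors the observed covariances equal the true-score covariances, so only the own-variance terms attenuate.
True-score variance = [0.84 + 0.88 + 3²·0.68 + 2²·0.61] + 8.86 = 10.28 + 8.86 = 19.14.
Reliability = 19.14 / 23.86 = 0.802.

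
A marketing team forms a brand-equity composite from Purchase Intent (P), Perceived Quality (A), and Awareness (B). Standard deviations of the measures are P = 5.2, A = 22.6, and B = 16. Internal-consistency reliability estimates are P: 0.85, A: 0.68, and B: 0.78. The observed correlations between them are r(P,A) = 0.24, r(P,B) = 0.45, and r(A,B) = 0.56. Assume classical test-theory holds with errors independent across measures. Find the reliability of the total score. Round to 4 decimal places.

0.8317

Var(P+A+B) = 5.2² + 22.6² + 16² + 2·[5.2·22.6·0.24 + 5.2·16·0.45 + 22.6·16·0.56] = 793.8 + 536.282 = 1330.08.
Because errors are independent across components, Cov(Tᵢ,Tⱼ) = Cov(Xᵢ,Xⱼ); the off-diagonal part of the true-score variance is the same as above.
True-score variance = [5.2²·0.85 + 22.6²·0.68 + 16²·0.78] + 536.282 = 569.981 + 536.282 = 1106.26.
Reliability = 1106.26 / 1330.08 = 0.8317.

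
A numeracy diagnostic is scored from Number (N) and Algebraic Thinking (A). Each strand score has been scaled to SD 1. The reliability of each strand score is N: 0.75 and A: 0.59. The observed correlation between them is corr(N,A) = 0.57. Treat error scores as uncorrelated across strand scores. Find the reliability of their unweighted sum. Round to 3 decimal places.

Var(N+A) = 2 + 2·[0.57] = 2 + 1.14 = 3.14.
Because errors are independent across components, Cov(Tᵢ,Tⱼ) = Cov(Xᵢ,Xⱼ); the off-diagonal part of the true-score variance is the same as above.
True-score variance = [0.75 + 0.59] + 1.14 = 1.34 + 1.14 = 2.48.
Reliability = 2.48 / 3.14 = 0.790.

0.790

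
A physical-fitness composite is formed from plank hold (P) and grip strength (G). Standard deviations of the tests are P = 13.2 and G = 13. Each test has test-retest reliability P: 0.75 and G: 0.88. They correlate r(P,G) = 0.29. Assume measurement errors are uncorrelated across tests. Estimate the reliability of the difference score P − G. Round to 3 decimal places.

0.738

Var(P−G) = 13.2² + 13² − 2·13.2·13·0.29 = 343.24 − 99.528 = 243.712.
Because errors are independent across components, Cov(Tᵢ,Tⱼ) = Cov(Xᵢ,Xⱼ); the off-diagonal part of the true-score variance is the same as above.
True-score variance = [13.2²·0.75 + 13²·0.88] − 99.528 = 279.4 − 99.528 = 179.872.
Reliability = 179.872 / 243.712 = 0.738.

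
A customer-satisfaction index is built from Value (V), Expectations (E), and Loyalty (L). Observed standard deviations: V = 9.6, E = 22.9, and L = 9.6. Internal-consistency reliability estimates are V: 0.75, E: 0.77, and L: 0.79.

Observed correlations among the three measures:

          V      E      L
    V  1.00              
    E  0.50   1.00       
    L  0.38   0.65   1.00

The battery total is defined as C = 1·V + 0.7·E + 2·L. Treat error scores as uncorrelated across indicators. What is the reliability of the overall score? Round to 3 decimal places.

0.887

Var(C) = 9.6² + 0.7²·22.9² + 2²·9.6² + 2·[0.7·9.6·22.9·0.50 + 2·9.6·9.6·0.38 + 1.4·22.9·9.6·0.65] = 717.761 + 694.08 = 1411.84.
Under uncorrelated errors the observed covariances equal the true-score covariances, so only the own-variance terms attenuate.
True-score variance = [9.6²·0.75 + 0.7²·22.9²·0.77 + 2²·9.6²·0.79] + 694.08 = 558.205 + 694.08 = 1252.29.
Reliability = 1252.29 / 1411.84 = 0.887.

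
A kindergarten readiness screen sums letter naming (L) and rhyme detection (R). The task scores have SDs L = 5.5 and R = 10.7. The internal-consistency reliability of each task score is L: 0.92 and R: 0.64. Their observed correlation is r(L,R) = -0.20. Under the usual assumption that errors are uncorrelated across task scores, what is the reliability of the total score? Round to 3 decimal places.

0.640

Var(L+R) = 5.5² + 10.7² + 2·[5.5·10.7·(-0.20)] = 144.74 − 23.54 = 121.2.
Because errors are independent across components, Cov(Tᵢ,Tⱼ) = Cov(Xᵢ,Xⱼ); the off-diagonal part of the true-score variance is the same as above.
True-score variance = [5.5²·0.92 + 10.7²·0.64] − 23.54 = 101.104 − 23.54 = 77.5636.
Reliability = 77.5636 / 121.2 = 0.640.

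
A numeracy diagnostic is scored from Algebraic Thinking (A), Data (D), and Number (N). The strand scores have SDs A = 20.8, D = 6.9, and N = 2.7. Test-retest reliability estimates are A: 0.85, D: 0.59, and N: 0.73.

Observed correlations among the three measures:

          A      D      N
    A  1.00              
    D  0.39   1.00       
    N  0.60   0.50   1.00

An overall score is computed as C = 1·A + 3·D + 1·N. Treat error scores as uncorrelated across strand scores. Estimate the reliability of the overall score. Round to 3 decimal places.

0.817

Var(C) = 20.8² + 3²·6.9² + 2.7² + 2·[3·20.8·6.9·0.39 + 20.8·2.7·0.60 + 3·6.9·2.7·0.50] = 868.42 + 459.119 = 1327.54.
Under uncorrelated errors the observed covariances equal the true-score covariances, so only the own-variance terms attenuate.
True-score variance = [20.8²·0.85 + 3²·6.9²·0.59 + 2.7²·0.73] + 459.119 = 625.875 + 459.119 = 1084.99.
Reliability = 1084.99 / 1327.54 = 0.817.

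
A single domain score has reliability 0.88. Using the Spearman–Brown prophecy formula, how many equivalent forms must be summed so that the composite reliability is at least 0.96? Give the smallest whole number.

k ≥ ρ*(1−ρ₁)/(ρ₁(1−ρ*)) = 0.96·0.12 / (0.88·0.04) = 3.273.
Smallest integer k = 4.

4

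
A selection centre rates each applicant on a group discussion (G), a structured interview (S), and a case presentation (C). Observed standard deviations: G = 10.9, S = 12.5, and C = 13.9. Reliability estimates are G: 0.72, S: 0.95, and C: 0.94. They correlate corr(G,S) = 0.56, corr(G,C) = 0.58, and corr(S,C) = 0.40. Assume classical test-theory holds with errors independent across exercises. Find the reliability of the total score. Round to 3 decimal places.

Var(G+S+C) = 10.9² + 12.5² + 13.9² + 2·[10.9·12.5·0.56 + 10.9·13.9·0.58 + 12.5·13.9·0.40] = 468.27 + 467.352 = 935.622.
With uncorrelated errors the cross-covariances are all true-score covariance, so they carry over unchanged; only the diagonal terms shrink to ρᵢσᵢ².
True-score variance = [10.9²·0.72 + 12.5²·0.95 + 13.9²·0.94] + 467.352 = 415.598 + 467.352 = 882.95.
Reliability = 882.95 / 935.622 = 0.944.

0.944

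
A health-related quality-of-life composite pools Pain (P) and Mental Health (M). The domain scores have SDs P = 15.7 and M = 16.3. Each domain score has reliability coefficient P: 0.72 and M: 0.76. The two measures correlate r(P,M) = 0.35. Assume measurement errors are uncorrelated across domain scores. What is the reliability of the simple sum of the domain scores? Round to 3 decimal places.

0.808

Var(P+M) = 15.7² + 16.3² + 2·[15.7·16.3·0.35] = 512.18 + 179.137 = 691.317.
Because errors are independent across components, Cov(Tᵢ,Tⱼ) = Cov(Xᵢ,Xⱼ); the off-diagonal part of the true-score variance is the same as above.
True-score variance = [15.7²·0.72 + 16.3²·0.76] + 179.137 = 379.397 + 179.137 = 558.534.
Reliability = 558.534 / 691.317 = 0.808.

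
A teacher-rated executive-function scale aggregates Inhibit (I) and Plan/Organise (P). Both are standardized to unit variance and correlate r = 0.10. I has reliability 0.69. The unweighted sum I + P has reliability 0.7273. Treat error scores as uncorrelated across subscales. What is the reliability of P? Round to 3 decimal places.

0.710

Var(I+P) = 2 + 2·0.10 = 2.200.
True-score variance = ρ_I + ρ_P + 2·0.10, so 0.7273 = (0.69 + ρ_P + 0.20) / 2.200.
ρ_P = 0.7273·2.200 − 0.69 − 0.20 = 0.710.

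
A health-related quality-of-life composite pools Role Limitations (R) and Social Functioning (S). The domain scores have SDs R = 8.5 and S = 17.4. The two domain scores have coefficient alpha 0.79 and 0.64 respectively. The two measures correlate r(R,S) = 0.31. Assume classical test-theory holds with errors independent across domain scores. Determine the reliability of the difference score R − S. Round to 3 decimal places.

Var(R−S) = 8.5² + 17.4² − 2·8.5·17.4·0.31 = 375.01 − 91.698 = 283.312.
With uncorrelated errors the cross-covariances are all true-score covariance, so they carry over unchanged; only the diagonal terms shrink to ρᵢσᵢ².
True-score variance = [8.5²·0.79 + 17.4²·0.64] − 91.698 = 250.844 − 91.698 = 159.146.
Reliability = 159.146 / 283.312 = 0.562.

0.562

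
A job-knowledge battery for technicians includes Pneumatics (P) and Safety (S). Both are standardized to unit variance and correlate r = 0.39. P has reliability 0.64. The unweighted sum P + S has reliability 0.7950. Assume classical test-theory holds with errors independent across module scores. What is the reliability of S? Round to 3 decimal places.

0.790

Var(P+S) = 2 + 2·0.39 = 2.780.
True-score variance = ρ_P + ρ_S + 2·0.39, so 0.7950 = (0.64 + ρ_S + 0.78) / 2.780.
ρ_S = 0.7950·2.780 − 0.64 − 0.78 = 0.790.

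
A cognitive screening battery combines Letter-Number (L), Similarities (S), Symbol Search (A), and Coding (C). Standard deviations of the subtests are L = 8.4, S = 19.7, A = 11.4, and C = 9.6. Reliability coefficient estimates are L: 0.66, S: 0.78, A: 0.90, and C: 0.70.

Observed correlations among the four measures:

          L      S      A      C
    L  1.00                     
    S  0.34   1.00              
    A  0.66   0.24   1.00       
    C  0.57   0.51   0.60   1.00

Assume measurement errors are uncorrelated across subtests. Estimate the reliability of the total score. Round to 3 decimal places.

0.896

Var(L+S+A+C) = 8.4² + 19.7² + 11.4² + 9.6² + 2·[8.4·19.7·0.34 + 8.4·11.4·0.66 + 8.4·9.6·0.57 + 19.7·11.4·0.24 + 19.7·9.6·0.51 + 11.4·9.6·0.60] = 680.77 + 762.888 = 1443.66.
Under uncorrelated errors the observed covariances equal the true-score covariances, so only the own-variance terms attenuate.
True-score variance = [8.4²·0.66 + 19.7²·0.78 + 11.4²·0.90 + 9.6²·0.70] + 762.888 = 530.756 + 762.888 = 1293.64.
Reliability = 1293.64 / 1443.66 = 0.896.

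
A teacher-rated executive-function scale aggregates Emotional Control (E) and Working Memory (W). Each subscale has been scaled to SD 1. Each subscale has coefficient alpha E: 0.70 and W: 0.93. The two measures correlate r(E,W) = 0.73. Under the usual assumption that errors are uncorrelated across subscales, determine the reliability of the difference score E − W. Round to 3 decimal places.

Var(E−W) = 1 + 1 − 2·0.73 = 2 − 1.46 = 0.54.
Because errors are independent across components, Cov(Tᵢ,Tⱼ) = Cov(Xᵢ,Xⱼ); the off-diagonal part of the true-score variance is the same as above.
True-score variance = [0.70 + 0.93] − 1.46 = 1.63 − 1.46 = 0.17.
Reliability = 0.17 / 0.54 = 0.315.

0.315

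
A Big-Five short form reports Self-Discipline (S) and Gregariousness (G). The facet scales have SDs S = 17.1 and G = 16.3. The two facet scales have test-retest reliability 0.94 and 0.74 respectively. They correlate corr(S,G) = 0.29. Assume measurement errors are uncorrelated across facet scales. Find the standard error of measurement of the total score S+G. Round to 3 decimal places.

Var(total) = 558.1 + 161.663 = 719.763.
True-score variance = 471.476 + 161.663 = 633.139, so reliability = 0.8796.
Error variance = 719.763 − 633.139 = 86.624; SEM = √86.624 = 9.307.

9.307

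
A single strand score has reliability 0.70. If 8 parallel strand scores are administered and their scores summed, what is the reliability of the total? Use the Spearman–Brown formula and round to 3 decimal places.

ρ_k = kρ / (1 + (k−1)ρ) = 8·0.70 / (1 + 7·0.70) = 5.600 / 5.900 = 0.949.

0.949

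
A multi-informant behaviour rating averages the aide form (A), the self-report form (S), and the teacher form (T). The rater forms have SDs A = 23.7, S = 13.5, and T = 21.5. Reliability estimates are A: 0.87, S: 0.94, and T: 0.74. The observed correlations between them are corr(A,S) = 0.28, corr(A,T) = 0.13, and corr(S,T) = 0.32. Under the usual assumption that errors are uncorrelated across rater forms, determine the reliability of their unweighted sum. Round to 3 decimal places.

0.880

Var(A+S+T) = 23.7² + 13.5² + 21.5² + 2·[23.7·13.5·0.28 + 23.7·21.5·0.13 + 13.5·21.5·0.32] = 1206.19 + 497.415 = 1703.61.
With uncorrelated errors the cross-covariances are all true-score covariance, so they carry over unchanged; only the diagonal terms shrink to ρᵢσᵢ².
True-score variance = [23.7²·0.87 + 13.5²·0.94 + 21.5²·0.74] + 497.415 = 1002.05 + 497.415 = 1499.47.
Reliability = 1499.47 / 1703.61 = 0.880.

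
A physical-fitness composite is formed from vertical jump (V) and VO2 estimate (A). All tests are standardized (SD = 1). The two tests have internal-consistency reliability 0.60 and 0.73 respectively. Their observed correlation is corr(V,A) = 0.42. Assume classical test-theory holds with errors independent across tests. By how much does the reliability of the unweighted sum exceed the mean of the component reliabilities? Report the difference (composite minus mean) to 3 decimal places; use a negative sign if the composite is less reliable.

Var(sum) = 2 + 0.84 = 2.84; true-score variance = 1.33 + 0.84 = 2.17; composite reliability = 0.7641.
Mean component reliability = 0.6650.
Difference = 0.7641 − 0.6650 = 0.099.

0.099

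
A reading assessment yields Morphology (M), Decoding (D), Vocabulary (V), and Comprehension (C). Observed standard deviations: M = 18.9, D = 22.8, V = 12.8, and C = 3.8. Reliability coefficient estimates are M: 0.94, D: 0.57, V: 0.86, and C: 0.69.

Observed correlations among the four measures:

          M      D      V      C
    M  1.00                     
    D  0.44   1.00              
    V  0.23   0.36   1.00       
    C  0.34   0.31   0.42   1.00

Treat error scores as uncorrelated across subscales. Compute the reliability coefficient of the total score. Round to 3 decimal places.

Var(M+D+V+C) = 18.9² + 22.8² + 12.8² + 3.8² + 2·[18.9·22.8·0.44 + 18.9·12.8·0.23 + 18.9·3.8·0.34 + 22.8·12.8·0.36 + 22.8·3.8·0.31 + 12.8·3.8·0.42] = 1055.33 + 844.03 = 1899.36.
Because errors are independent across components, Cov(Tᵢ,Tⱼ) = Cov(Xᵢ,Xⱼ); the off-diagonal part of the true-score variance is the same as above.
True-score variance = [18.9²·0.94 + 22.8²·0.57 + 12.8²·0.86 + 3.8²·0.69] + 844.03 = 782.952 + 844.03 = 1626.98.
Reliability = 1626.98 / 1899.36 = 0.857.

0.857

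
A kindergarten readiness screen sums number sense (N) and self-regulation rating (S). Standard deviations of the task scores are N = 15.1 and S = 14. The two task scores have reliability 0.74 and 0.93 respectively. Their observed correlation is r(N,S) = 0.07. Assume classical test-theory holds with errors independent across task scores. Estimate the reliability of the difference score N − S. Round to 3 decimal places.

0.815

Var(N−S) = 15.1² + 14² − 2·15.1·14·0.07 = 424.01 − 29.596 = 394.414.
Because errors are independent across components, Cov(Tᵢ,Tⱼ) = Cov(Xᵢ,Xⱼ); the off-diagonal part of the true-score variance is the same as above.
True-score variance = [15.1²·0.74 + 14²·0.93] − 29.596 = 351.007 − 29.596 = 321.411.
Reliability = 321.411 / 394.414 = 0.815.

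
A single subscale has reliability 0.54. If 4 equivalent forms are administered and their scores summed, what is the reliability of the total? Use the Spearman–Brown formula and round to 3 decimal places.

0.824

ρ_k = kρ / (1 + (k−1)ρ) = 4·0.54 / (1 + 3·0.54) = 2.160 / 2.620 = 0.824.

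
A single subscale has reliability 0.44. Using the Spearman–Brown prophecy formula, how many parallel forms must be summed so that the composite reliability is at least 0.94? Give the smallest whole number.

k ≥ ρ*(1−ρ₁)/(ρ₁(1−ρ*)) = 0.94·0.56 / (0.44·0.06) = 19.939.
Smallest integer k = 20.

20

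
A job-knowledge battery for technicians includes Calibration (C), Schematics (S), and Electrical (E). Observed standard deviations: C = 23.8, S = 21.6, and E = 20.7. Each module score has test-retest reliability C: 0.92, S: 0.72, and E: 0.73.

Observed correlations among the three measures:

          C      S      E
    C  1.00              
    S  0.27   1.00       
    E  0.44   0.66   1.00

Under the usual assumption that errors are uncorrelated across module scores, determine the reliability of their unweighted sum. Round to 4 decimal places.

Var(C+S+E) = 23.8² + 21.6² + 20.7² + 2·[23.8·21.6·0.27 + 23.8·20.7·0.44 + 21.6·20.7·0.66] = 1461.49 + 1301.34 = 2762.83.
Under uncorrelated errors the observed covariances equal the true-score covariances, so only the own-variance terms attenuate.
True-score variance = [23.8²·0.92 + 21.6²·0.72 + 20.7²·0.73] + 1301.34 = 1169.85 + 1301.34 = 2471.19.
Reliability = 2471.19 / 2762.83 = 0.8944.

0.8944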